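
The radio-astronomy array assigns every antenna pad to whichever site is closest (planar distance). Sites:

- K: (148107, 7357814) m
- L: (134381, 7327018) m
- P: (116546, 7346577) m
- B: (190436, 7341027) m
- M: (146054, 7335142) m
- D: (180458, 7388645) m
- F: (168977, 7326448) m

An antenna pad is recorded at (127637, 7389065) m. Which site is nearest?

Squared distances to each site:
K: 1395645901.000; L: 3895311745.000; P: 1928240425.000; B: 6251363845.000; M: 3246875818.000; D: 2790234441.000; F: 5629884289.000.
Minimum at K.

K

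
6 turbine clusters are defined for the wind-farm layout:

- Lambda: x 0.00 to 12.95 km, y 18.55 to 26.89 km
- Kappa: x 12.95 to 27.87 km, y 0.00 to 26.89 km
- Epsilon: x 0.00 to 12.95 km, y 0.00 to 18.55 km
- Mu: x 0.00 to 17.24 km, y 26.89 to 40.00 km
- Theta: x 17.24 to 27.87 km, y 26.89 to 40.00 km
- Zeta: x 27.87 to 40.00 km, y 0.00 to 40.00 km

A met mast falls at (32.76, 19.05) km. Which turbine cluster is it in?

The point has x = 32.76 and y = 19.05.
Only Zeta satisfies 27.87 ≤ x ≤ 40.00 and 0.00 ≤ y ≤ 40.00.

Zeta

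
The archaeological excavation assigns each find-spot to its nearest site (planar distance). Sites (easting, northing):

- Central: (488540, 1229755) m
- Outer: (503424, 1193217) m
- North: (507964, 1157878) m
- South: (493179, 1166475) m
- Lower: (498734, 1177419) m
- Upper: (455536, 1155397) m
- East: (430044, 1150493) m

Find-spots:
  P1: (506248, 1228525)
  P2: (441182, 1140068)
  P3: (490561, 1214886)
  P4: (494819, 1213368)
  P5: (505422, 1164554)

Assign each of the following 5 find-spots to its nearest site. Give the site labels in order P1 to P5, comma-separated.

P1 → Central (d²=315086164.00)
P2 → East (d²=232735669.00)
P3 → Central (d²=225171602.00)
P4 → Central (d²=307959610.00)
P5 → North (d²=51030740.00)

Central, East, Central, Central, North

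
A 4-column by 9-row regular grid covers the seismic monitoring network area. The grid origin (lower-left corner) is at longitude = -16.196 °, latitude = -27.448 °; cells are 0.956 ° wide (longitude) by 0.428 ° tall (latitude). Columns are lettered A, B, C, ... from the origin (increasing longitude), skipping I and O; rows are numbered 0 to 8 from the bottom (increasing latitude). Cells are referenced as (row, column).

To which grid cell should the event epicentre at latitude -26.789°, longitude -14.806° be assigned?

(1, B)

Column index: ⌊(-14.806 − -16.196) / 0.956⌋ = ⌊1.454⌋ = 1 → column B
Row offset from origin: ⌊(-26.789 − -27.448) / 0.428⌋ = ⌊1.540⌋ = 1 → row 1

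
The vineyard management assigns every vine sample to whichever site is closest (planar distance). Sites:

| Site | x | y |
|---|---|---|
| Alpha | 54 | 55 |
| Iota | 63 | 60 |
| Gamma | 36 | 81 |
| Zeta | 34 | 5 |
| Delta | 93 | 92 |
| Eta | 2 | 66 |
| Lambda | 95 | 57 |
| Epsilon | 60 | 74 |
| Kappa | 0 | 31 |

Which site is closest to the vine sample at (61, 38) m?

Alpha

Squared distances to each site:
Alpha: 338.000; Iota: 488.000; Gamma: 2474.000; Zeta: 1818.000; Delta: 3940.000; Eta: 4265.000; Lambda: 1517.000; Epsilon: 1297.000; Kappa: 3770.000.
Minimum at Alpha.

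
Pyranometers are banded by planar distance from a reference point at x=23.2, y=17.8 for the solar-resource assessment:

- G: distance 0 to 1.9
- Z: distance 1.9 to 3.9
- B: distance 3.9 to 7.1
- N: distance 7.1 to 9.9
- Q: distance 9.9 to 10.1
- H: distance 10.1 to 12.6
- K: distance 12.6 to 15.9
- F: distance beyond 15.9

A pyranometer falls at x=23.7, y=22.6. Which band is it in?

Distance = √((23.7−23.2)² + (22.6−17.8)²) = √(0.250 + 23.040) = 4.826.
3.9 ≤ 4.826 < 7.1 → B.

B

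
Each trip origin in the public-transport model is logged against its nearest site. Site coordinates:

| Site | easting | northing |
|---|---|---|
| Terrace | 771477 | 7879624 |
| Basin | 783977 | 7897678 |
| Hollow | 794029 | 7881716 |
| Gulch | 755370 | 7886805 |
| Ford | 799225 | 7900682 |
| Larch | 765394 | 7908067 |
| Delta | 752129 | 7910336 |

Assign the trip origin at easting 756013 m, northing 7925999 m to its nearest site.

Squared distances to each site:
Terrace: 2389775921.000; Basin: 1584064337.000; Hollow: 3406200345.000; Gulch: 1536583085.000; Ford: 2508227433.000; Larch: 409559785.000; Delta: 260415025.000.
Minimum at Delta.

Delta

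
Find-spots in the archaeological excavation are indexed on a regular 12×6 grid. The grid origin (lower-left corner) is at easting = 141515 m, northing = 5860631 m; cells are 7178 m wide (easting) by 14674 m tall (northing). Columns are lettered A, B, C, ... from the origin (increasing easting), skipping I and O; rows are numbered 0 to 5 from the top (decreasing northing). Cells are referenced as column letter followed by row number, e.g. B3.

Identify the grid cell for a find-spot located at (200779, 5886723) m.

J4

Column index: ⌊(200779 − 141515) / 7178⌋ = ⌊8.256⌋ = 8 → column J
Row offset from origin: ⌊(5886723 − 5860631) / 14674⌋ = ⌊1.778⌋ = 1 → row 4 (counted from top)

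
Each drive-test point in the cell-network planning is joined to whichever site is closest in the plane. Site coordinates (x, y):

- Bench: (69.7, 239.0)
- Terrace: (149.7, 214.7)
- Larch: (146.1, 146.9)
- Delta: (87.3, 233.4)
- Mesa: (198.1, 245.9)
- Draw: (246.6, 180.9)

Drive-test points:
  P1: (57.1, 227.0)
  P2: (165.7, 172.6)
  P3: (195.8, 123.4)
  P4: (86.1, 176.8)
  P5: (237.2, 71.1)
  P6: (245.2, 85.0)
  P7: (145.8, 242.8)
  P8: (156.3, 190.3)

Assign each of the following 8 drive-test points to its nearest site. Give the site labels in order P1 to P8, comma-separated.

Bench, Larch, Larch, Delta, Draw, Draw, Terrace, Terrace

P1 → Bench (d²=302.76)
P2 → Larch (d²=1044.65)
P3 → Larch (d²=3022.34)
P4 → Delta (d²=3205.00)
P5 → Draw (d²=12144.40)
P6 → Draw (d²=9198.77)
P7 → Terrace (d²=804.82)
P8 → Terrace (d²=638.92)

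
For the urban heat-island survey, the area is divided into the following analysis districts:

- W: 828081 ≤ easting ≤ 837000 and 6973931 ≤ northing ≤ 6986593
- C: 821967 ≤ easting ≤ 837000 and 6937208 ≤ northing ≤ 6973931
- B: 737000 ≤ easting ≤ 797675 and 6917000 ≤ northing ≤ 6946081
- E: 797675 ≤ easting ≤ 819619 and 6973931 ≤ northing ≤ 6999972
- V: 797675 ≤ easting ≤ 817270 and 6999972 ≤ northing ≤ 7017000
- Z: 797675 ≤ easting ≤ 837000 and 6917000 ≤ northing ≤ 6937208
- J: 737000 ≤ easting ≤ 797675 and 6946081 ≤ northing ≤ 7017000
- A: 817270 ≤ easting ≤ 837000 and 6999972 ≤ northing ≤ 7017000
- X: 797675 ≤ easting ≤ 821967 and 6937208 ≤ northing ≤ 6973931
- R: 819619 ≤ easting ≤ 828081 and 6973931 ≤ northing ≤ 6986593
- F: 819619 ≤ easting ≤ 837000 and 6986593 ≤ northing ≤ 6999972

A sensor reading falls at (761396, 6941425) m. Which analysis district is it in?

B

The point has easting = 761396 and northing = 6941425.
Only B satisfies 737000 ≤ easting ≤ 797675 and 6917000 ≤ northing ≤ 6946081.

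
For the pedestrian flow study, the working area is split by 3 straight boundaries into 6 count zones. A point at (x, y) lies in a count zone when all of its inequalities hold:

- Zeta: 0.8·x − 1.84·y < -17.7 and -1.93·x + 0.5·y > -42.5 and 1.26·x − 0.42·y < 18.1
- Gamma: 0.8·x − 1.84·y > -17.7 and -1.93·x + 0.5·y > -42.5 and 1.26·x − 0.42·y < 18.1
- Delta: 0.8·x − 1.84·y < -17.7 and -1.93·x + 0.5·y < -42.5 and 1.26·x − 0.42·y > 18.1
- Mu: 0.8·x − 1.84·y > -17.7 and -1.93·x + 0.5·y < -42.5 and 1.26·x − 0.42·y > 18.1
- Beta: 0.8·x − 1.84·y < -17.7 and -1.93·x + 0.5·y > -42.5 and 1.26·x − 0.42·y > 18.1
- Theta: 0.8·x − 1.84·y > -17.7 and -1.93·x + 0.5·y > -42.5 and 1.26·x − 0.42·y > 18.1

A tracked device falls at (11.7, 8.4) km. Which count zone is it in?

Gamma

0.8·11.7 − 1.84·8.4 = -6.096, which is > -17.7
-1.93·11.7 + 0.5·8.4 = -18.381, which is > -42.5
1.26·11.7 − 0.42·8.4 = 11.214, which is < 18.1
This sign pattern matches Gamma.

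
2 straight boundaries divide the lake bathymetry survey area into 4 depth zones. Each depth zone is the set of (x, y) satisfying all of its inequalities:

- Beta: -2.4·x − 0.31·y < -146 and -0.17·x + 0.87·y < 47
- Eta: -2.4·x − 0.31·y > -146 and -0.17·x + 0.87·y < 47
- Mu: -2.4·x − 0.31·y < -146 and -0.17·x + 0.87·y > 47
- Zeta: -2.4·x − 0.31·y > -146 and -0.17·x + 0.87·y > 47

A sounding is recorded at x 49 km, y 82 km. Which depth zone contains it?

-2.4·49 − 0.31·82 = -143.020, which is > -146
-0.17·49 + 0.87·82 = 63.010, which is > 47
This sign pattern matches Zeta.

Zeta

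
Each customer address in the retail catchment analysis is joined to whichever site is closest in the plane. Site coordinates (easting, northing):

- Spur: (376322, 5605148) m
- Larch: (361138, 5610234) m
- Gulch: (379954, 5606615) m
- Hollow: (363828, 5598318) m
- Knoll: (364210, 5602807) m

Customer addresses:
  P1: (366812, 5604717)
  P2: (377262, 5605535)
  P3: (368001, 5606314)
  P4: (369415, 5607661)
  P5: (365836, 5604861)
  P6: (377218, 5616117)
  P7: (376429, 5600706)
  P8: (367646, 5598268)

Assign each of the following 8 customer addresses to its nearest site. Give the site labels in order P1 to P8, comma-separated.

P1 → Knoll (d²=10418504.00)
P2 → Spur (d²=1033369.00)
P3 → Knoll (d²=26670730.00)
P4 → Knoll (d²=50653341.00)
P5 → Knoll (d²=6862792.00)
P6 → Gulch (d²=97773700.00)
P7 → Spur (d²=19742813.00)
P8 → Hollow (d²=14579624.00)

Knoll, Spur, Knoll, Knoll, Knoll, Gulch, Spur, Hollow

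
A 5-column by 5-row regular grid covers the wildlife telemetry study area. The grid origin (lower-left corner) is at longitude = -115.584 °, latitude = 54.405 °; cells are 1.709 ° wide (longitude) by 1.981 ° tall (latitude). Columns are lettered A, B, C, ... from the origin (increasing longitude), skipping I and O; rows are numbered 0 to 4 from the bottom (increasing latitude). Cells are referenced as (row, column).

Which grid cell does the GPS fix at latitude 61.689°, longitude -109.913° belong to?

Column index: ⌊(-109.913 − -115.584) / 1.709⌋ = ⌊3.318⌋ = 3 → column D
Row offset from origin: ⌊(61.689 − 54.405) / 1.981⌋ = ⌊3.677⌋ = 3 → row 3

(3, D)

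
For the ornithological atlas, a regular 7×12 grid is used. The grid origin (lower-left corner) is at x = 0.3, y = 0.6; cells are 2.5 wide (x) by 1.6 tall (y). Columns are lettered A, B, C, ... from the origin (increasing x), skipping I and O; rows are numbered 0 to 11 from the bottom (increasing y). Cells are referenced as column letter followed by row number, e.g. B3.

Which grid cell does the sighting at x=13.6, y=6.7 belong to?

Column index: ⌊(13.6 − 0.3) / 2.5⌋ = ⌊5.320⌋ = 5 → column F
Row offset from origin: ⌊(6.7 − 0.6) / 1.6⌋ = ⌊3.812⌋ = 3 → row 3

F3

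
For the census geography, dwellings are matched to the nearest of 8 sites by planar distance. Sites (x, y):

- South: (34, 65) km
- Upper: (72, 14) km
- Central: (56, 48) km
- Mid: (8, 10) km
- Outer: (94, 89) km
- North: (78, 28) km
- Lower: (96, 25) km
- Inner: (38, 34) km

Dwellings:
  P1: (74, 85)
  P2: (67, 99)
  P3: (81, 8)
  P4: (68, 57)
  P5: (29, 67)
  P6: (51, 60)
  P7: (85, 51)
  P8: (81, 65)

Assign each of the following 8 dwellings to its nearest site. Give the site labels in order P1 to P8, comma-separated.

P1 → Outer (d²=416.00)
P2 → Outer (d²=829.00)
P3 → Upper (d²=117.00)
P4 → Central (d²=225.00)
P5 → South (d²=29.00)
P6 → Central (d²=169.00)
P7 → North (d²=578.00)
P8 → Outer (d²=745.00)

Outer, Outer, Upper, Central, South, Central, North, Outer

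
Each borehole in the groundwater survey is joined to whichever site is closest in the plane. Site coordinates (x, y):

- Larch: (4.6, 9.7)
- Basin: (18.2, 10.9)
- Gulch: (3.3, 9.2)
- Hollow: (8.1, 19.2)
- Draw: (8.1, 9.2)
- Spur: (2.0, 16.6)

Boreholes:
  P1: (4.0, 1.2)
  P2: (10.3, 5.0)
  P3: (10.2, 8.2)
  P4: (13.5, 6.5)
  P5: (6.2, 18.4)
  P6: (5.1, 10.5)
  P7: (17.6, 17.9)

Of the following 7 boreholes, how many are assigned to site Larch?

1

P1 → Gulch
P2 → Draw
P3 → Draw
P4 → Draw
P5 → Hollow
P6 → Larch
P7 → Basin
1 of the 7 goes to Larch.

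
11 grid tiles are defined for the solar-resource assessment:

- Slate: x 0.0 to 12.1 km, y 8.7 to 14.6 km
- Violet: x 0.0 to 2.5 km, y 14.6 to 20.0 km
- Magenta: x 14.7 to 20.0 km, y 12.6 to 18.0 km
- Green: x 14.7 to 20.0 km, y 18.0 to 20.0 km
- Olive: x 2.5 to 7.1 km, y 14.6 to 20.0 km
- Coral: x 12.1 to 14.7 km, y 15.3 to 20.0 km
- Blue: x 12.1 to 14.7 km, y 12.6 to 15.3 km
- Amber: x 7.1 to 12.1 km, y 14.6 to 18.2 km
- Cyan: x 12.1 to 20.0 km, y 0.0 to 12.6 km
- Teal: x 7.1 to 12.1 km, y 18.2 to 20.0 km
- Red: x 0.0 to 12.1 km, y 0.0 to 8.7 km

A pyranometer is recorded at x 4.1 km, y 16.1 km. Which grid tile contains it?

The point has x = 4.1 and y = 16.1.
Only Olive satisfies 2.5 ≤ x ≤ 7.1 and 14.6 ≤ y ≤ 20.0.

Olive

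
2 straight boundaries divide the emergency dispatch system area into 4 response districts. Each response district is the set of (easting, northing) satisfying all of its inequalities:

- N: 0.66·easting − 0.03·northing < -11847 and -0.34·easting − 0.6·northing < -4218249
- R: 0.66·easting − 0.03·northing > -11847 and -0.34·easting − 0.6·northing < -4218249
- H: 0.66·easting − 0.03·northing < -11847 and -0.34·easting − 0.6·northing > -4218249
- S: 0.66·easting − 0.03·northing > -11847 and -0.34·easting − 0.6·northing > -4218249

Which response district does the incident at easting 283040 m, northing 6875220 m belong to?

0.66·283040 − 0.03·6875220 = -19450.200, which is < -11847
-0.34·283040 − 0.6·6875220 = -4221365.600, which is < -4218249
This sign pattern matches N.

N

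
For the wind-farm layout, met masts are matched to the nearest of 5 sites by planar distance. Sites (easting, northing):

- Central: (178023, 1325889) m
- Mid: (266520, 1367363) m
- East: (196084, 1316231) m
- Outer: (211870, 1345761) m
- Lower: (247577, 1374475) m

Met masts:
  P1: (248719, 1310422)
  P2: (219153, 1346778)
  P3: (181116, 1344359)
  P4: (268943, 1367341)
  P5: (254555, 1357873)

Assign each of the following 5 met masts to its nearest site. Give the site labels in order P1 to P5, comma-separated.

Outer, Outer, Central, Mid, Mid

P1 → Outer (d²=2606693722.00)
P2 → Outer (d²=54076378.00)
P3 → Central (d²=350707549.00)
P4 → Mid (d²=5871413.00)
P5 → Mid (d²=233221325.00)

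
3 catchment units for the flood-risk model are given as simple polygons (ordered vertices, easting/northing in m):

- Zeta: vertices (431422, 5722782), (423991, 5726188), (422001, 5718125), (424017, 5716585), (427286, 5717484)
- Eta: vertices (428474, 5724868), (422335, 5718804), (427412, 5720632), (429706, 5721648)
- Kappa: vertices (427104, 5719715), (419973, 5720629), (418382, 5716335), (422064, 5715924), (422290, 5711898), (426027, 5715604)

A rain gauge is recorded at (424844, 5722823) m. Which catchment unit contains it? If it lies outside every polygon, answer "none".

Cast a ray rightward from (424844, 5722823). For each polygon, the edges (by vertex number in listed order) whose endpoints lie on opposite sides of northing = 5722823, where each meets that height, and whether that is right or left of the point:
Zeta: 1–2 at easting≈431332.5 (right), 2–3 at easting≈423160.5 (left) → 1 crossing.
Eta: 1–2 at easting≈426403.7 (right), 4–1 at easting≈429256.4 (right) → 2 crossings.
Kappa: no edge straddles that height → 0 crossings.
Only Zeta has an odd count, so the point is inside Zeta.

Zeta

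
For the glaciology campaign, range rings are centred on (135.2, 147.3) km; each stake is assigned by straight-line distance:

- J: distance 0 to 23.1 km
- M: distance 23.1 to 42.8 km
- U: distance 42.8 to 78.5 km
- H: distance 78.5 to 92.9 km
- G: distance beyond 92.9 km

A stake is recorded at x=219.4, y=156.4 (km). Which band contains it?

Distance = √((219.4−135.2)² + (156.4−147.3)²) = √(7089.640 + 82.810) = 84.690 km.
78.5 ≤ 84.690 < 92.9 → H.

H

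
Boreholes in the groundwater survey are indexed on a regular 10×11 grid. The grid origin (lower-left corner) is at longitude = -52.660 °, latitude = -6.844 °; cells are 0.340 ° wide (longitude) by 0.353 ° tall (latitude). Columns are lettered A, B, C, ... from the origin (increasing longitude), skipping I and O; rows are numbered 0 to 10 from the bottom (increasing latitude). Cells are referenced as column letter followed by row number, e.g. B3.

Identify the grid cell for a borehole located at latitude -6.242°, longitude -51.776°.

C1

Column index: ⌊(-51.776 − -52.660) / 0.340⌋ = ⌊2.600⌋ = 2 → column C
Row offset from origin: ⌊(-6.242 − -6.844) / 0.353⌋ = ⌊1.705⌋ = 1 → row 1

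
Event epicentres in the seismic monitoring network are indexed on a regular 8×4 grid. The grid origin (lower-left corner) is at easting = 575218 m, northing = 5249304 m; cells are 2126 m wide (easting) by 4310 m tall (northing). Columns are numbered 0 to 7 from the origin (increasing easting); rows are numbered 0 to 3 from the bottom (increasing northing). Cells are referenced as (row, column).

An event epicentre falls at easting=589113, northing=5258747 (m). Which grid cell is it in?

(2, 6)

Column index: ⌊(589113 − 575218) / 2126⌋ = ⌊6.536⌋ = 6
Row offset from origin: ⌊(5258747 − 5249304) / 4310⌋ = ⌊2.191⌋ = 2 → row 2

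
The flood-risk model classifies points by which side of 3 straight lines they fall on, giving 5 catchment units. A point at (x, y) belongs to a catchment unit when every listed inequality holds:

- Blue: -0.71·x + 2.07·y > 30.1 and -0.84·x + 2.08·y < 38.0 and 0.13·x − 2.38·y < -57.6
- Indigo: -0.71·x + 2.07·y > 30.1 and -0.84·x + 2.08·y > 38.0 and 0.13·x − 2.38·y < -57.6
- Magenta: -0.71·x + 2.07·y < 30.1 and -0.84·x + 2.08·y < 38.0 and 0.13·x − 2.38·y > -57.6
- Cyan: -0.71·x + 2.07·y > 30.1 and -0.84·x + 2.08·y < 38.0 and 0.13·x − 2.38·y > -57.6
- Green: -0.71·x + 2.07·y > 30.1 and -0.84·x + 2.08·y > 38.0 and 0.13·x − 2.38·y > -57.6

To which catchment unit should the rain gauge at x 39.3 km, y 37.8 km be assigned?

Indigo

-0.71·39.3 + 2.07·37.8 = 50.343, which is > 30.1
-0.84·39.3 + 2.08·37.8 = 45.612, which is > 38.0
0.13·39.3 − 2.38·37.8 = -84.855, which is < -57.6
This sign pattern matches Indigo.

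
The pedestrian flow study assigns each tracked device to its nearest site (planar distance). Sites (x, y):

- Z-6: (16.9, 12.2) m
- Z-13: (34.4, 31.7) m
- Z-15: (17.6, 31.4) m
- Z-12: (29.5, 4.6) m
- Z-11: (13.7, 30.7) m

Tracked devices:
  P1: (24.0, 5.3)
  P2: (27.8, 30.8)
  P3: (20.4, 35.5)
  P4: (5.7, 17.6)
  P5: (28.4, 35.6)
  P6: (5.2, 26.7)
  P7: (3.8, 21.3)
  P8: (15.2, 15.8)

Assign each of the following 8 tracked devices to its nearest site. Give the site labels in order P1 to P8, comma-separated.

P1 → Z-12 (d²=30.74)
P2 → Z-13 (d²=44.37)
P3 → Z-15 (d²=24.65)
P4 → Z-6 (d²=154.60)
P5 → Z-13 (d²=51.21)
P6 → Z-11 (d²=88.25)
P7 → Z-11 (d²=186.37)
P8 → Z-6 (d²=15.85)

Z-12, Z-13, Z-15, Z-6, Z-13, Z-11, Z-11, Z-6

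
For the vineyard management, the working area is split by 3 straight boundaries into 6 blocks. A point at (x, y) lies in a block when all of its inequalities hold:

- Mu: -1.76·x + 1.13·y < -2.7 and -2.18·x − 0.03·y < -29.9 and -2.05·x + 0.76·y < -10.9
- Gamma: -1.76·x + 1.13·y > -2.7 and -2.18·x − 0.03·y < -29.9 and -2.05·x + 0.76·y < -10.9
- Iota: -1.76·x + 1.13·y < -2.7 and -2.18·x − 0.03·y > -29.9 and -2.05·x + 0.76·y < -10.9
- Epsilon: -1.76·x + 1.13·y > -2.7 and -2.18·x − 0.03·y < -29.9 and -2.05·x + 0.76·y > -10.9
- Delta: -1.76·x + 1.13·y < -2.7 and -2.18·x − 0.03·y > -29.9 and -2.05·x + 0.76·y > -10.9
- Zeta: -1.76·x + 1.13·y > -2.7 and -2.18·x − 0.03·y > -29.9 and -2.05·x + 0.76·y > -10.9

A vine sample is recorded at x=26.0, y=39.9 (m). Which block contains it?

-1.76·26.0 + 1.13·39.9 = -0.673, which is > -2.7
-2.18·26.0 − 0.03·39.9 = -57.877, which is < -29.9
-2.05·26.0 + 0.76·39.9 = -22.976, which is < -10.9
This sign pattern matches Gamma.

Gamma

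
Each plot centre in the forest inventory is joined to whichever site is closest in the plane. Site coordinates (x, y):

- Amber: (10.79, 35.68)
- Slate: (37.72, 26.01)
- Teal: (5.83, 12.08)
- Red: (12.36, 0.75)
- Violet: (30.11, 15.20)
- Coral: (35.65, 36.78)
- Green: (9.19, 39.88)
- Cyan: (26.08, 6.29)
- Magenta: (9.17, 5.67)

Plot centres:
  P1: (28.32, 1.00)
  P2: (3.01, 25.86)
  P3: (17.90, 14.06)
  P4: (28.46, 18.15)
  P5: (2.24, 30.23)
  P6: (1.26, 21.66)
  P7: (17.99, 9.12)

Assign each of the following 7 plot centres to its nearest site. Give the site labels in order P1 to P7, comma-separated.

P1 → Cyan (d²=33.00)
P2 → Amber (d²=156.96)
P3 → Cyan (d²=127.29)
P4 → Violet (d²=11.42)
P5 → Amber (d²=102.80)
P6 → Teal (d²=112.66)
P7 → Cyan (d²=73.46)

Cyan, Amber, Cyan, Violet, Amber, Teal, Cyan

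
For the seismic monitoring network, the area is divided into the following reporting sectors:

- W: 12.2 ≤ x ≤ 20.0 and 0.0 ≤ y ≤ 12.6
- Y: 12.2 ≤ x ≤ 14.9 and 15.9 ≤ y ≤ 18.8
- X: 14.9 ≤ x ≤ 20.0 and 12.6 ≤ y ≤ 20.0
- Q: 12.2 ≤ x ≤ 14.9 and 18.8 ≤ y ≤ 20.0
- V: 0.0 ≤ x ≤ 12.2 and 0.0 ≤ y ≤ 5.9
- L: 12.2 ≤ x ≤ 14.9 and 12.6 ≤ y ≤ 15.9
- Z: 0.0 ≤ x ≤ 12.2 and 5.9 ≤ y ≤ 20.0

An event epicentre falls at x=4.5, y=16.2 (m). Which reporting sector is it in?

The point has x = 4.5 and y = 16.2.
Only Z satisfies 0.0 ≤ x ≤ 12.2 and 5.9 ≤ y ≤ 20.0.

Z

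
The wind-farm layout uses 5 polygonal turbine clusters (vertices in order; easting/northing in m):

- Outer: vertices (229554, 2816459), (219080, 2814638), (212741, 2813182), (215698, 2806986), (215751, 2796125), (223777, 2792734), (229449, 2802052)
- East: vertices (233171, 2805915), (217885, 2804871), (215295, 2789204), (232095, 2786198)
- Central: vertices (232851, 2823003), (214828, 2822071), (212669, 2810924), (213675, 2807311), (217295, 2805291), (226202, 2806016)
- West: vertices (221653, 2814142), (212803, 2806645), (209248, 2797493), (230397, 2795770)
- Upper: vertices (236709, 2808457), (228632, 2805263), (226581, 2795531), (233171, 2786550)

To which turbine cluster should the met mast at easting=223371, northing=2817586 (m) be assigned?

Cast a ray rightward from (223371, 2817586). For each polygon, the edges (by vertex number in listed order) whose endpoints lie on opposite sides of northing = 2817586, where each meets that height, and whether that is right or left of the point:
Outer: no edge straddles that height → 0 crossings.
East: no edge straddles that height → 0 crossings.
Central: 2–3 at easting≈213959.3 (left), 6–1 at easting≈230730.7 (right) → 1 crossing.
West: no edge straddles that height → 0 crossings.
Upper: no edge straddles that height → 0 crossings.
Only Central has an odd count, so the point is inside Central.

Central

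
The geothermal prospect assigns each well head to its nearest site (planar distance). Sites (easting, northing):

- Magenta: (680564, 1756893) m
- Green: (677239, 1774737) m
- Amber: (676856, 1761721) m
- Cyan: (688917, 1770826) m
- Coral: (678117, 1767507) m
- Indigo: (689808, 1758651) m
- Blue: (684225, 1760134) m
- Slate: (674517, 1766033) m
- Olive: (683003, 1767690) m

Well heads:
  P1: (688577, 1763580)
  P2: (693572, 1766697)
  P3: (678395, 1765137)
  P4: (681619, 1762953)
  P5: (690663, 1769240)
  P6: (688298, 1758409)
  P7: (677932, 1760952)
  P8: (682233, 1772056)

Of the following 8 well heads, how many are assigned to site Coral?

1

P1 → Indigo
P2 → Cyan
P3 → Coral
P4 → Blue
P5 → Cyan
P6 → Indigo
P7 → Amber
P8 → Olive
1 of the 8 goes to Coral.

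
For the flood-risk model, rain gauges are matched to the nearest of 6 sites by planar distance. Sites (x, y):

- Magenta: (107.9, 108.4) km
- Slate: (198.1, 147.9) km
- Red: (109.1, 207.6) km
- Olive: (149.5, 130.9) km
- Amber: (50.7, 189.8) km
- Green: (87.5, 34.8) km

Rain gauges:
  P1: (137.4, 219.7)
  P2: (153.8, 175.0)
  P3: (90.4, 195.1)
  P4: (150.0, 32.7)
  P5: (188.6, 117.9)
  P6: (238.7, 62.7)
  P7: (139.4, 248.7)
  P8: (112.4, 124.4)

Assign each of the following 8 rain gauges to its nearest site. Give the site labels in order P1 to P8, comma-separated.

P1 → Red (d²=947.30)
P2 → Olive (d²=1963.30)
P3 → Red (d²=505.94)
P4 → Green (d²=3910.66)
P5 → Slate (d²=990.25)
P6 → Slate (d²=8907.40)
P7 → Red (d²=2607.30)
P8 → Magenta (d²=276.25)

Red, Olive, Red, Green, Slate, Slate, Red, Magenta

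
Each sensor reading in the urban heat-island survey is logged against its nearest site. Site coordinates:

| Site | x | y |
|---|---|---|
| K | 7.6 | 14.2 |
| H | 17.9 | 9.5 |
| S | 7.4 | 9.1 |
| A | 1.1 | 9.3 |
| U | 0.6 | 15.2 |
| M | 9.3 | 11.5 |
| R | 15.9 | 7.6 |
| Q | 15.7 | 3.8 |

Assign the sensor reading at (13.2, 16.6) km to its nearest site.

K

Squared distances to each site:
K: 37.120; H: 72.500; S: 89.890; A: 199.700; U: 160.720; M: 41.220; R: 88.290; Q: 170.090.
Minimum at K.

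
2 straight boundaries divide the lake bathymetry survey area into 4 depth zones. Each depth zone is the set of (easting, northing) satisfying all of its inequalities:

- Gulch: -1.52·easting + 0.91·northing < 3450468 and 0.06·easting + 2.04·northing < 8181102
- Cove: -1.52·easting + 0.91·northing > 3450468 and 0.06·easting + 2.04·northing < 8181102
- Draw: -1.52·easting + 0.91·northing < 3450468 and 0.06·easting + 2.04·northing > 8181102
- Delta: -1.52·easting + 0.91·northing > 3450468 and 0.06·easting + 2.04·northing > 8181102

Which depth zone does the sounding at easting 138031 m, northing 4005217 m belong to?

-1.52·138031 + 0.91·4005217 = 3434940.350, which is < 3450468
0.06·138031 + 2.04·4005217 = 8178924.540, which is < 8181102
This sign pattern matches Gulch.

Gulch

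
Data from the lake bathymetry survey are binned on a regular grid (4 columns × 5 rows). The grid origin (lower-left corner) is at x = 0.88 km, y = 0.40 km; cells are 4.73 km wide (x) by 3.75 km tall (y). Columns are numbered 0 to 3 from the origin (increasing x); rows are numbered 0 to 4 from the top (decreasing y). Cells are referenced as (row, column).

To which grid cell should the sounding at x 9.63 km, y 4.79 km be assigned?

Column index: ⌊(9.63 − 0.88) / 4.73⌋ = ⌊1.850⌋ = 1
Row offset from origin: ⌊(4.79 − 0.40) / 3.75⌋ = ⌊1.171⌋ = 1 → row 3 (counted from top)

(3, 1)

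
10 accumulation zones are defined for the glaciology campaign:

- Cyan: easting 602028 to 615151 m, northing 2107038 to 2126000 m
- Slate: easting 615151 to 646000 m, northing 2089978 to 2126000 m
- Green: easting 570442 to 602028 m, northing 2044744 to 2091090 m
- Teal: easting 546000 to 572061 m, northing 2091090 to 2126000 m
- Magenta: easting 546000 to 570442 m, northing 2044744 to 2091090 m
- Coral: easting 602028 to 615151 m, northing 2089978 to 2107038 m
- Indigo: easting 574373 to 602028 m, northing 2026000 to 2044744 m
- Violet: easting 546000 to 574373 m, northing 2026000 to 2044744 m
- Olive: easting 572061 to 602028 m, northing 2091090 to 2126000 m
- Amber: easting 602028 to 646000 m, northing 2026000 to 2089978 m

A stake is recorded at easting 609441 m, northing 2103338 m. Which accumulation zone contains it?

The point has easting = 609441 and northing = 2103338.
Only Coral satisfies 602028 ≤ easting ≤ 615151 and 2089978 ≤ northing ≤ 2107038.

Coral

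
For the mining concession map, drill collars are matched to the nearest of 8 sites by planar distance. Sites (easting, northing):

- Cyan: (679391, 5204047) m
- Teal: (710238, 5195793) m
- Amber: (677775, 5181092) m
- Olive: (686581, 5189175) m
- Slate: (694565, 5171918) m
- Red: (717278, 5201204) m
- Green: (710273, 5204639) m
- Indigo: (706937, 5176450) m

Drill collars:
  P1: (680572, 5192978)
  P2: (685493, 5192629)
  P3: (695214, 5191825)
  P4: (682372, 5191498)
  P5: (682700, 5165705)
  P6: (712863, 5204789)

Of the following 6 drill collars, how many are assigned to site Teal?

P1 → Olive
P2 → Olive
P3 → Olive
P4 → Olive
P5 → Slate
P6 → Green
0 of the 6 go to Teal.

0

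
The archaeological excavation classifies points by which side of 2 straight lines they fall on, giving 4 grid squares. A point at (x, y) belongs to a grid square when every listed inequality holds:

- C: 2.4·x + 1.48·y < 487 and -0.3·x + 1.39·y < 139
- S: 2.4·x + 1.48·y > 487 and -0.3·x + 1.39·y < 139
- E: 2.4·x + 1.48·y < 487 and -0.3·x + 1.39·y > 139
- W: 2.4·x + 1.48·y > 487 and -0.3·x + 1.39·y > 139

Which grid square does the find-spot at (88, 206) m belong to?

W

2.4·88 + 1.48·206 = 516.080, which is > 487
-0.3·88 + 1.39·206 = 259.940, which is > 139
This sign pattern matches W.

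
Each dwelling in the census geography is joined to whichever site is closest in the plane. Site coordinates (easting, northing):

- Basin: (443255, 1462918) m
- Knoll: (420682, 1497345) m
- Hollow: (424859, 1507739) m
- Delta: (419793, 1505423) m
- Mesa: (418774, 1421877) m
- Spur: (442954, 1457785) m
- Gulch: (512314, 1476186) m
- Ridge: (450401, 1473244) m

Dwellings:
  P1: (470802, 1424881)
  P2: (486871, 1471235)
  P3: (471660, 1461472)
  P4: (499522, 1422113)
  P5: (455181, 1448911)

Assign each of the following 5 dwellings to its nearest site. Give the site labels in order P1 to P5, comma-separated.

P1 → Spur (d²=1858184320.00)
P2 → Gulch (d²=671858650.00)
P3 → Ridge (d²=590525065.00)
P4 → Gulch (d²=3087524593.00)
P5 → Spur (d²=228247405.00)

Spur, Gulch, Ridge, Gulch, Spur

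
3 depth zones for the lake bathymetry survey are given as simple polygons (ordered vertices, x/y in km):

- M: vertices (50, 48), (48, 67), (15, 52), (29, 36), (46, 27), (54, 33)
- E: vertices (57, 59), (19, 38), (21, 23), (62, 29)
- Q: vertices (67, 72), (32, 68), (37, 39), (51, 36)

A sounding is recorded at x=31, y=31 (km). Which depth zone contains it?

E

Cast a ray rightward from (31, 31). For each polygon, the edges (by vertex number in listed order) whose endpoints lie on opposite sides of y = 31, where each meets that height, and whether that is right or left of the point:
M: 4–5 at x≈38.4 (right), 5–6 at x≈51.3 (right) → 2 crossings.
E: 2–3 at x≈19.9 (left), 4–1 at x≈61.7 (right) → 1 crossing.
Q: no edge straddles that height → 0 crossings.
Only E has an odd count, so the point is inside E.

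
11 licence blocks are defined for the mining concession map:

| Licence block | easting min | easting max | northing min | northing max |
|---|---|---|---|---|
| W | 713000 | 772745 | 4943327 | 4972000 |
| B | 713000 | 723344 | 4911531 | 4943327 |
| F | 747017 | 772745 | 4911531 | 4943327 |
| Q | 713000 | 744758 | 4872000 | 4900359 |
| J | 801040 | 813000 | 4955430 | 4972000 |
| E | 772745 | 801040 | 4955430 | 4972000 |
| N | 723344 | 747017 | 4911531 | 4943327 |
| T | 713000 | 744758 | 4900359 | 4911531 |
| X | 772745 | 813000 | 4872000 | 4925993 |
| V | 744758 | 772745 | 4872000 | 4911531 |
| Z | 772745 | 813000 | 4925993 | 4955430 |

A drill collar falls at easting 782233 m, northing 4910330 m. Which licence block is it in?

The point has easting = 782233 and northing = 4910330.
Only X satisfies 772745 ≤ easting ≤ 813000 and 4872000 ≤ northing ≤ 4925993.

X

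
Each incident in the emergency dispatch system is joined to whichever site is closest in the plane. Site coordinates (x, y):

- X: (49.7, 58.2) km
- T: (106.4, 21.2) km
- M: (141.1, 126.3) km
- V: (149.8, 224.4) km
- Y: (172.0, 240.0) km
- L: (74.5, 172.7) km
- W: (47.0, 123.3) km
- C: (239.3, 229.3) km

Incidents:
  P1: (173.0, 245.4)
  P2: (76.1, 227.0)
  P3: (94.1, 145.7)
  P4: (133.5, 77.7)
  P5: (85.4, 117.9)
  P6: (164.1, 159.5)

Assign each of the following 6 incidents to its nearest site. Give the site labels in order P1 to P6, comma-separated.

P1 → Y (d²=30.16)
P2 → L (d²=2951.05)
P3 → L (d²=1113.16)
P4 → M (d²=2419.72)
P5 → W (d²=1503.72)
P6 → M (d²=1631.24)

Y, L, L, M, W, M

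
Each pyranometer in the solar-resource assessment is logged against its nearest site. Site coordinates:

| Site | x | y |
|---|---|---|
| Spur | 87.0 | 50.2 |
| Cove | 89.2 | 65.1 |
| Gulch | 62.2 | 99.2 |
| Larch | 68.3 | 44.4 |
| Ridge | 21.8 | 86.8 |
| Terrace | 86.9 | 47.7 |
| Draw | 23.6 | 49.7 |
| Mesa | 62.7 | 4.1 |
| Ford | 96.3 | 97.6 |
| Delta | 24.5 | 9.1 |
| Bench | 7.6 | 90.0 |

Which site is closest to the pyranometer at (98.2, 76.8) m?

Squared distances to each site:
Spur: 833.000; Cove: 217.890; Gulch: 1797.760; Larch: 1943.770; Ridge: 5936.960; Terrace: 974.500; Draw: 6299.570; Mesa: 6545.540; Ford: 436.250; Delta: 10014.980; Bench: 8382.600.
Minimum at Cove.

Cove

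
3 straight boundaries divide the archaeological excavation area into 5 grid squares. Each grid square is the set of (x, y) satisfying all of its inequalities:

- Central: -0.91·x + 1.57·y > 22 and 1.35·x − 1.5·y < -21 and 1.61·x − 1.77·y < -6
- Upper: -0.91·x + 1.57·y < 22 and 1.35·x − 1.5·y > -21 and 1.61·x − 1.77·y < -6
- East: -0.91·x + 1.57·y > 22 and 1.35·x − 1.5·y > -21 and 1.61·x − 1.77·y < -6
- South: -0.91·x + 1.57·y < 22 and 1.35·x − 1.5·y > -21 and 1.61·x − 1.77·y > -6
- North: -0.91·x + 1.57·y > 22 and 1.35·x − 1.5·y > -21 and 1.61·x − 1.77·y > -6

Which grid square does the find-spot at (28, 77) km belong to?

Central

-0.91·28 + 1.57·77 = 95.410, which is > 22
1.35·28 − 1.5·77 = -77.700, which is < -21
1.61·28 − 1.77·77 = -91.210, which is < -6
This sign pattern matches Central.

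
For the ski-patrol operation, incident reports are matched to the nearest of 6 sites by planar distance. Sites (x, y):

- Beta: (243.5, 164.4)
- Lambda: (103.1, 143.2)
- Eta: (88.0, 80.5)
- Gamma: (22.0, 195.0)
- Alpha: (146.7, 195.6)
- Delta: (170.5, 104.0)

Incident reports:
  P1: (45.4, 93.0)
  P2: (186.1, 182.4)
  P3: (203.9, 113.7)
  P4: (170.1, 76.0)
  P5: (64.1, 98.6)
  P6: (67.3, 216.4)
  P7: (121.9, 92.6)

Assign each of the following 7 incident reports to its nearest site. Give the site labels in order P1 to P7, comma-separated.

P1 → Eta (d²=1971.01)
P2 → Alpha (d²=1726.60)
P3 → Delta (d²=1209.65)
P4 → Delta (d²=784.16)
P5 → Eta (d²=898.82)
P6 → Gamma (d²=2510.05)
P7 → Eta (d²=1295.62)

Eta, Alpha, Delta, Delta, Eta, Gamma, Eta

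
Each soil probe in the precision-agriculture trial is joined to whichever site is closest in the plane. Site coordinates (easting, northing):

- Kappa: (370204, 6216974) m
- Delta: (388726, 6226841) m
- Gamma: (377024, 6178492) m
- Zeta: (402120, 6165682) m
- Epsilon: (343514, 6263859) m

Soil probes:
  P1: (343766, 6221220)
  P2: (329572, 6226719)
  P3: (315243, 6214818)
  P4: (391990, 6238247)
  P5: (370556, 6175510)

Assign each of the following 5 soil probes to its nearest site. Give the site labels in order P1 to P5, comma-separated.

P1 → Kappa (d²=716996360.00)
P2 → Epsilon (d²=1573758964.00)
P3 → Kappa (d²=3025359857.00)
P4 → Delta (d²=140750532.00)
P5 → Gamma (d²=50727348.00)

Kappa, Epsilon, Kappa, Delta, Gamma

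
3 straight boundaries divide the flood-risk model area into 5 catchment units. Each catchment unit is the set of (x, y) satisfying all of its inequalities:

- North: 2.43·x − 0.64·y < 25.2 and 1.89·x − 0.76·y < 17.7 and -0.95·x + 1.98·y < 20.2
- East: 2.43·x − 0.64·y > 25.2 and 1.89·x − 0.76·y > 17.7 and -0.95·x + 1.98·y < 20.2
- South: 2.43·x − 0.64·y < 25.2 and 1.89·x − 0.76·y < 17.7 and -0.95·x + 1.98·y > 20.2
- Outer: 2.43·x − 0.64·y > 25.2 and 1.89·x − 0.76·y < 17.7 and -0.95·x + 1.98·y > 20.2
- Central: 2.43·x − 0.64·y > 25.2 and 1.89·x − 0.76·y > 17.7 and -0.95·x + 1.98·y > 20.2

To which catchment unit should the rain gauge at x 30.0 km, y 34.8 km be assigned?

Central

2.43·30.0 − 0.64·34.8 = 50.628, which is > 25.2
1.89·30.0 − 0.76·34.8 = 30.252, which is > 17.7
-0.95·30.0 + 1.98·34.8 = 40.404, which is > 20.2
This sign pattern matches Central.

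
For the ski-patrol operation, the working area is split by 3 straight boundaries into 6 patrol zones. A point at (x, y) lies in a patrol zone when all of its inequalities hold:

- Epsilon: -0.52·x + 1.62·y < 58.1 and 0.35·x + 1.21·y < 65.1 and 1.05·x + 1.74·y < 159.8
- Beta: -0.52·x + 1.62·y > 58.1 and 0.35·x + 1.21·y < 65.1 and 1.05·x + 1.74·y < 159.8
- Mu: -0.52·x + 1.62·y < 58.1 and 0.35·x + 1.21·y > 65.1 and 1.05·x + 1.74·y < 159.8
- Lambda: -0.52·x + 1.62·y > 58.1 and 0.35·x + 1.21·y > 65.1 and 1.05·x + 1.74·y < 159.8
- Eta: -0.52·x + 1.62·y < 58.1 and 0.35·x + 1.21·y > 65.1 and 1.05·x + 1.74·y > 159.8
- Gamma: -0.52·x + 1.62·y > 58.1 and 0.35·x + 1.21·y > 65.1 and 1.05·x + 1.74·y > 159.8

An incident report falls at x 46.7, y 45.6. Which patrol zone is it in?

Mu

-0.52·46.7 + 1.62·45.6 = 49.588, which is < 58.1
0.35·46.7 + 1.21·45.6 = 71.521, which is > 65.1
1.05·46.7 + 1.74·45.6 = 128.379, which is < 159.8
This sign pattern matches Mu.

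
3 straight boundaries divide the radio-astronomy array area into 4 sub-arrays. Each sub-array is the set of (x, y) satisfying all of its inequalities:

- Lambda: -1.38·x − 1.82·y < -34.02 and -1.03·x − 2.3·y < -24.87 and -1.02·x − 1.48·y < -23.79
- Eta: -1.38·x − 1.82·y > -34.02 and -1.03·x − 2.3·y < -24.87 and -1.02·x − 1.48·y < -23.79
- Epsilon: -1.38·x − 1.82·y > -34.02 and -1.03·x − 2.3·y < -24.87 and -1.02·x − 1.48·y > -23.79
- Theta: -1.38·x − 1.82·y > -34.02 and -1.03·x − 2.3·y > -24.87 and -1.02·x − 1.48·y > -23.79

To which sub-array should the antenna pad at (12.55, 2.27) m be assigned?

Theta

-1.38·12.55 − 1.82·2.27 = -21.450, which is > -34.02
-1.03·12.55 − 2.3·2.27 = -18.148, which is > -24.87
-1.02·12.55 − 1.48·2.27 = -16.161, which is > -23.79
This sign pattern matches Theta.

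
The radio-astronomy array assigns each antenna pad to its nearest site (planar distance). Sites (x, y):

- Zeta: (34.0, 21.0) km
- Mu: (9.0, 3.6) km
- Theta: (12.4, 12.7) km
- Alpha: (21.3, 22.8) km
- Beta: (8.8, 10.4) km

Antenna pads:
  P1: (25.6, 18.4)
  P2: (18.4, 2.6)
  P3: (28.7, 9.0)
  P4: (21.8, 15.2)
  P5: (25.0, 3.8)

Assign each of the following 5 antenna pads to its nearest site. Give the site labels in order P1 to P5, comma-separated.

Alpha, Mu, Zeta, Alpha, Theta

P1 → Alpha (d²=37.85)
P2 → Mu (d²=89.36)
P3 → Zeta (d²=172.09)
P4 → Alpha (d²=58.01)
P5 → Theta (d²=237.97)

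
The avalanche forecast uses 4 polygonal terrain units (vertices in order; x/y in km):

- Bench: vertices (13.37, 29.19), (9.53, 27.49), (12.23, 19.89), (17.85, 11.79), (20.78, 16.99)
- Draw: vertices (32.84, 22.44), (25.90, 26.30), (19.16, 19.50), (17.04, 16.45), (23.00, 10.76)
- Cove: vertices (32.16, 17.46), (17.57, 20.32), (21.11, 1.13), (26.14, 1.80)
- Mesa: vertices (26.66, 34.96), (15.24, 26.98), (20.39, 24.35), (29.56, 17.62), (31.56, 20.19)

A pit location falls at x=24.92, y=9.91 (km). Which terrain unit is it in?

Cast a ray rightward from (24.92, 9.91). For each polygon, the edges (by vertex number in listed order) whose endpoints lie on opposite sides of y = 9.91, where each meets that height, and whether that is right or left of the point:
Bench: no edge straddles that height → 0 crossings.
Draw: no edge straddles that height → 0 crossings.
Cove: 2–3 at x≈19.490 (left), 4–1 at x≈29.258 (right) → 1 crossing.
Mesa: no edge straddles that height → 0 crossings.
Only Cove has an odd count, so the point is inside Cove.

Cove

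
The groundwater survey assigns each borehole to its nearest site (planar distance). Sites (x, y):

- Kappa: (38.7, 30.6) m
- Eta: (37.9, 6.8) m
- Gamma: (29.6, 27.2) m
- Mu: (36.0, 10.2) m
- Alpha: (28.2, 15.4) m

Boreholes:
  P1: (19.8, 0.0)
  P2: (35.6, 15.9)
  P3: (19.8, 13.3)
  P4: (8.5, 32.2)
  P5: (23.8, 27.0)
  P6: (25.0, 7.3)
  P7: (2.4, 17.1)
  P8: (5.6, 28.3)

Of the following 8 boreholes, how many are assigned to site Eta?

P1 → Alpha
P2 → Mu
P3 → Alpha
P4 → Gamma
P5 → Gamma
P6 → Alpha
P7 → Alpha
P8 → Gamma
0 of the 8 go to Eta.

0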